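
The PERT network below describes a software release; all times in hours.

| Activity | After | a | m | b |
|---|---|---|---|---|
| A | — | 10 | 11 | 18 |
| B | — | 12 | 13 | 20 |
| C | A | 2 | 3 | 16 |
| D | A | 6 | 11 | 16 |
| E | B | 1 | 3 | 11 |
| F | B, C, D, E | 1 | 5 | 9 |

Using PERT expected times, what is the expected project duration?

28 hours

te_A = (10 + 4·11 + 18)/6 = 72/6 = 12
te_B = (12 + 4·13 + 20)/6 = 84/6 = 14
te_C = (2 + 4·3 + 16)/6 = 30/6 = 5
te_D = (6 + 4·11 + 16)/6 = 66/6 = 11
te_E = (1 + 4·3 + 11)/6 = 24/6 = 4
te_F = (1 + 4·5 + 9)/6 = 30/6 = 5

Forward pass:
ES_A = 0; EF_A = 12
ES_B = 0; EF_B = 14
ES_C = 12; EF_C = 12+5 = 17
ES_D = 12; EF_D = 12+11 = 23
ES_E = 14; EF_E = 14+4 = 18
ES_F = max(EF_B=14, EF_C=17, EF_D=23, EF_E=18) = 23; EF_F = 23+5 = 28
Expected project duration μ = 28 hours. Critical path: A → D → F.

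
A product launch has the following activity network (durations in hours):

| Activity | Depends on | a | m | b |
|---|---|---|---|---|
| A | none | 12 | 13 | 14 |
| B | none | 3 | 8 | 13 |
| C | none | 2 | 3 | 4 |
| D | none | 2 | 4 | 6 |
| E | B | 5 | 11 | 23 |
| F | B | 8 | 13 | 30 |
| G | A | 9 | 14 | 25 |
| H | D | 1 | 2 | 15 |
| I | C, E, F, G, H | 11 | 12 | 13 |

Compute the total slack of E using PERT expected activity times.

te_A = (12 + 4·13 + 14)/6 = 78/6 = 13
te_B = (3 + 4·8 + 13)/6 = 48/6 = 8
te_C = (2 + 4·3 + 4)/6 = 18/6 = 3
te_D = (2 + 4·4 + 6)/6 = 24/6 = 4
te_E = (5 + 4·11 + 23)/6 = 72/6 = 12
te_F = (8 + 4·13 + 30)/6 = 90/6 = 15
te_G = (9 + 4·14 + 25)/6 = 90/6 = 15
te_H = (1 + 4·2 + 15)/6 = 24/6 = 4
te_I = (11 + 4·12 + 13)/6 = 72/6 = 12

Forward pass:
ES_A = 0; EF_A = 13
ES_B = 0; EF_B = 8
ES_C = 0; EF_C = 3
ES_D = 0; EF_D = 4
ES_E = 8; EF_E = 8+12 = 20
ES_F = 8; EF_F = 8+15 = 23
ES_G = 13; EF_G = 13+15 = 28
ES_H = 4; EF_H = 4+4 = 8
ES_I = max(EF_C=3, EF_E=20, EF_F=23, EF_G=28, EF_H=8) = 28; EF_I = 28+12 = 40
Expected project duration μ = 40 hours. Critical path: A → G → I.

Backward pass:
LF_I = 40; LS_I = 40−12 = 28
LF_H = LS_I = 28; LS_H = 28−4 = 24
LF_G = LS_I = 28; LS_G = 28−15 = 13
LF_F = LS_I = 28; LS_F = 28−15 = 13
LF_E = LS_I = 28; LS_E = 28−12 = 16
LF_D = LS_H = 24; LS_D = 24−4 = 20
LF_C = LS_I = 28; LS_C = 28−3 = 25
LF_B = min(LS_E=16, LS_F=13) = 13; LS_B = 13−8 = 5
LF_A = LS_G = 13; LS_A = 13−13 = 0
Slack_E = LS_E − ES_E = 16 − 8 = 8

8 hours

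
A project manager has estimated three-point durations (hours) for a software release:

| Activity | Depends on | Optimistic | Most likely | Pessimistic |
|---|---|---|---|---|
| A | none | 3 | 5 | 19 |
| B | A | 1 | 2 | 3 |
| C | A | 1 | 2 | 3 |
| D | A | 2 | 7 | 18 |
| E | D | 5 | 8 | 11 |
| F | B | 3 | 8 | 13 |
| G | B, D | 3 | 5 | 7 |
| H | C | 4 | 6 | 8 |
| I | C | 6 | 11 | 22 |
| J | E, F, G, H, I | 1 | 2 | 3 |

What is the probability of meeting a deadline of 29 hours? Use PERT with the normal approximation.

te_A = (3 + 4·5 + 19)/6 = 42/6 = 7; σ²_A = ((19−3)/6)² = 7.111
te_B = (1 + 4·2 + 3)/6 = 12/6 = 2; σ²_B = ((3−1)/6)² = 0.111
te_C = (1 + 4·2 + 3)/6 = 12/6 = 2; σ²_C = ((3−1)/6)² = 0.111
te_D = (2 + 4·7 + 18)/6 = 48/6 = 8; σ²_D = ((18−2)/6)² = 7.111
te_E = (5 + 4·8 + 11)/6 = 48/6 = 8; σ²_E = ((11−5)/6)² = 1.000
te_F = (3 + 4·8 + 13)/6 = 48/6 = 8; σ²_F = ((13−3)/6)² = 2.778
te_G = (3 + 4·5 + 7)/6 = 30/6 = 5; σ²_G = ((7−3)/6)² = 0.444
te_H = (4 + 4·6 + 8)/6 = 36/6 = 6; σ²_H = ((8−4)/6)² = 0.444
te_I = (6 + 4·11 + 22)/6 = 72/6 = 12; σ²_I = ((22−6)/6)² = 7.111
te_J = (1 + 4·2 + 3)/6 = 12/6 = 2; σ²_J = ((3−1)/6)² = 0.111

Forward pass:
ES_A = 0; EF_A = 7
ES_B = 7; EF_B = 7+2 = 9
ES_C = 7; EF_C = 7+2 = 9
ES_D = 7; EF_D = 7+8 = 15
ES_E = 15; EF_E = 15+8 = 23
ES_F = 9; EF_F = 9+8 = 17
ES_G = max(EF_B=9, EF_D=15) = 15; EF_G = 15+5 = 20
ES_H = 9; EF_H = 9+6 = 15
ES_I = 9; EF_I = 9+12 = 21
ES_J = max(EF_E=23, EF_F=17, EF_G=20, EF_H=15, EF_I=21) = 23; EF_J = 23+2 = 25
Expected project duration μ = 25 hours. Critical path: A → D → E → J.

Variance along critical path = 7.111 + 7.111 + 1.000 + 0.111 = 15.333; σ = √15.333 = 3.916 hours.
Z = (29 − 25) / 3.916 = 1.022
P(T ≤ 29) = Φ(1.022) ≈ 0.846

0.846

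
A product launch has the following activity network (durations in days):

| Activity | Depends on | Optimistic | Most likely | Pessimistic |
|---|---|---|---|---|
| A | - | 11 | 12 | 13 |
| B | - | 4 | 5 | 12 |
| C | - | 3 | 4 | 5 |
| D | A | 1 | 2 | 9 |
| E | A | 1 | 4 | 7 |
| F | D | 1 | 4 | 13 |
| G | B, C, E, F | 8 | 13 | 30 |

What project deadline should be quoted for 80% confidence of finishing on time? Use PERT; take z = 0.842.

38.7 days

te_A = (11 + 4·12 + 13)/6 = 72/6 = 12; σ²_A = ((13−11)/6)² = 0.111
te_B = (4 + 4·5 + 12)/6 = 36/6 = 6; σ²_B = ((12−4)/6)² = 1.778
te_C = (3 + 4·4 + 5)/6 = 24/6 = 4; σ²_C = ((5−3)/6)² = 0.111
te_D = (1 + 4·2 + 9)/6 = 18/6 = 3; σ²_D = ((9−1)/6)² = 1.778
te_E = (1 + 4·4 + 7)/6 = 24/6 = 4; σ²_E = ((7−1)/6)² = 1.000
te_F = (1 + 4·4 + 13)/6 = 30/6 = 5; σ²_F = ((13−1)/6)² = 4.000
te_G = (8 + 4·13 + 30)/6 = 90/6 = 15; σ²_G = ((30−8)/6)² = 13.444

Forward pass:
ES_A = 0; EF_A = 12
ES_B = 0; EF_B = 6
ES_C = 0; EF_C = 4
ES_D = 12; EF_D = 12+3 = 15
ES_E = 12; EF_E = 12+4 = 16
ES_F = 15; EF_F = 15+5 = 20
ES_G = max(EF_B=6, EF_C=4, EF_E=16, EF_F=20) = 20; EF_G = 20+15 = 35
Expected project duration μ = 35 days. Critical path: A → D → F → G.

Variance along critical path = 0.111 + 1.778 + 4.000 + 13.444 = 19.333; σ = 4.397 days.
D = μ + z·σ = 35 + 0.842·4.397 = 38.7 days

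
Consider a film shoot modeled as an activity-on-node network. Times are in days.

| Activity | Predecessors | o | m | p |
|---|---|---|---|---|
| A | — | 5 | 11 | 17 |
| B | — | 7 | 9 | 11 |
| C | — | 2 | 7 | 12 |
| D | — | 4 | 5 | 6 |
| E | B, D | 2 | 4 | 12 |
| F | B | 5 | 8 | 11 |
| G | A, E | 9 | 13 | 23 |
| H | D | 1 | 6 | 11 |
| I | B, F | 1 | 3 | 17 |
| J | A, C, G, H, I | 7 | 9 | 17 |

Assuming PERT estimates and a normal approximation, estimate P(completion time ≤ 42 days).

0.881

te_A = (5 + 4·11 + 17)/6 = 66/6 = 11; σ²_A = ((17−5)/6)² = 4.000
te_B = (7 + 4·9 + 11)/6 = 54/6 = 9; σ²_B = ((11−7)/6)² = 0.444
te_C = (2 + 4·7 + 12)/6 = 42/6 = 7; σ²_C = ((12−2)/6)² = 2.778
te_D = (4 + 4·5 + 6)/6 = 30/6 = 5; σ²_D = ((6−4)/6)² = 0.111
te_E = (2 + 4·4 + 12)/6 = 30/6 = 5; σ²_E = ((12−2)/6)² = 2.778
te_F = (5 + 4·8 + 11)/6 = 48/6 = 8; σ²_F = ((11−5)/6)² = 1.000
te_G = (9 + 4·13 + 23)/6 = 84/6 = 14; σ²_G = ((23−9)/6)² = 5.444
te_H = (1 + 4·6 + 11)/6 = 36/6 = 6; σ²_H = ((11−1)/6)² = 2.778
te_I = (1 + 4·3 + 17)/6 = 30/6 = 5; σ²_I = ((17−1)/6)² = 7.111
te_J = (7 + 4·9 + 17)/6 = 60/6 = 10; σ²_J = ((17−7)/6)² = 2.778

Forward pass:
ES_A = 0; EF_A = 11
ES_B = 0; EF_B = 9
ES_C = 0; EF_C = 7
ES_D = 0; EF_D = 5
ES_E = max(EF_B=9, EF_D=5) = 9; EF_E = 9+5 = 14
ES_F = 9; EF_F = 9+8 = 17
ES_G = max(EF_A=11, EF_E=14) = 14; EF_G = 14+14 = 28
ES_H = 5; EF_H = 5+6 = 11
ES_I = max(EF_B=9, EF_F=17) = 17; EF_I = 17+5 = 22
ES_J = max(EF_A=11, EF_C=7, EF_G=28, EF_H=11, EF_I=22) = 28; EF_J = 28+10 = 38
Expected project duration μ = 38 days. Critical path: B → E → G → J.

Variance along critical path = 0.444 + 2.778 + 5.444 + 2.778 = 11.444; σ = √11.444 = 3.383 days.
Z = (42 − 38) / 3.383 = 1.182
P(T ≤ 42) = Φ(1.182) ≈ 0.881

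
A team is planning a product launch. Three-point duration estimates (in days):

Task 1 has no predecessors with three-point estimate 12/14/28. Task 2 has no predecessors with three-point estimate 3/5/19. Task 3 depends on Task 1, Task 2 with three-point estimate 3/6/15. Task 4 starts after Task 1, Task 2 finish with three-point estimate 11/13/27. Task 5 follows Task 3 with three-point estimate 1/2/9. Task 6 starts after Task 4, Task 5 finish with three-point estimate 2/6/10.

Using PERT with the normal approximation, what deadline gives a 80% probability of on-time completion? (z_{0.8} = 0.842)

te_Task 1 = (12 + 4·14 + 28)/6 = 96/6 = 16; σ²_Task 1 = ((28−12)/6)² = 7.111
te_Task 2 = (3 + 4·5 + 19)/6 = 42/6 = 7; σ²_Task 2 = ((19−3)/6)² = 7.111
te_Task 3 = (3 + 4·6 + 15)/6 = 42/6 = 7; σ²_Task 3 = ((15−3)/6)² = 4.000
te_Task 4 = (11 + 4·13 + 27)/6 = 90/6 = 15; σ²_Task 4 = ((27−11)/6)² = 7.111
te_Task 5 = (1 + 4·2 + 9)/6 = 18/6 = 3; σ²_Task 5 = ((9−1)/6)² = 1.778
te_Task 6 = (2 + 4·6 + 10)/6 = 36/6 = 6; σ²_Task 6 = ((10−2)/6)² = 1.778

Forward pass:
ES_Task 1 = 0; EF_Task 1 = 16
ES_Task 2 = 0; EF_Task 2 = 7
ES_Task 3 = max(EF_Task 1=16, EF_Task 2=7) = 16; EF_Task 3 = 16+7 = 23
ES_Task 4 = max(EF_Task 1=16, EF_Task 2=7) = 16; EF_Task 4 = 16+15 = 31
ES_Task 5 = 23; EF_Task 5 = 23+3 = 26
ES_Task 6 = max(EF_Task 4=31, EF_Task 5=26) = 31; EF_Task 6 = 31+6 = 37
Expected project duration μ = 37 days. Critical path: Task 1 → Task 4 → Task 6.

Variance along critical path = 7.111 + 7.111 + 1.778 = 16.000; σ = 4.000 days.
D = μ + z·σ = 37 + 0.842·4.000 = 40.4 days

40.4 days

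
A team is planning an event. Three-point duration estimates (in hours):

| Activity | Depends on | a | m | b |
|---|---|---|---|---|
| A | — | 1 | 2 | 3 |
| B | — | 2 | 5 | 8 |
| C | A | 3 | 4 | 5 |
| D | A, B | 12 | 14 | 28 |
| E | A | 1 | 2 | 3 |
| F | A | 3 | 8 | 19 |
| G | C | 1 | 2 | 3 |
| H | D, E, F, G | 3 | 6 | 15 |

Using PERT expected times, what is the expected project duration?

te_A = (1 + 4·2 + 3)/6 = 12/6 = 2
te_B = (2 + 4·5 + 8)/6 = 30/6 = 5
te_C = (3 + 4·4 + 5)/6 = 24/6 = 4
te_D = (12 + 4·14 + 28)/6 = 96/6 = 16
te_E = (1 + 4·2 + 3)/6 = 12/6 = 2
te_F = (3 + 4·8 + 19)/6 = 54/6 = 9
te_G = (1 + 4·2 + 3)/6 = 12/6 = 2
te_H = (3 + 4·6 + 15)/6 = 42/6 = 7

Forward pass:
ES_A = 0; EF_A = 2
ES_B = 0; EF_B = 5
ES_C = 2; EF_C = 2+4 = 6
ES_D = max(EF_A=2, EF_B=5) = 5; EF_D = 5+16 = 21
ES_E = 2; EF_E = 2+2 = 4
ES_F = 2; EF_F = 2+9 = 11
ES_G = 6; EF_G = 6+2 = 8
ES_H = max(EF_D=21, EF_E=4, EF_F=11, EF_G=8) = 21; EF_H = 21+7 = 28
Expected project duration μ = 28 hours. Critical path: B → D → H.

28 hours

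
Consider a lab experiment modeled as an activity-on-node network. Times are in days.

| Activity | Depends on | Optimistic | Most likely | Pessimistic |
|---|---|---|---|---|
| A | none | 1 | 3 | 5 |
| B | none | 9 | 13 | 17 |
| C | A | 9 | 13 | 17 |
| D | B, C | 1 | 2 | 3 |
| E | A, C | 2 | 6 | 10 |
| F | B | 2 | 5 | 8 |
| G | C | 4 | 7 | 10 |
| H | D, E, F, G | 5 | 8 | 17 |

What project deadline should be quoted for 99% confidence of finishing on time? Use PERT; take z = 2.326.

te_A = (1 + 4·3 + 5)/6 = 18/6 = 3; σ²_A = ((5−1)/6)² = 0.444
te_B = (9 + 4·13 + 17)/6 = 78/6 = 13; σ²_B = ((17−9)/6)² = 1.778
te_C = (9 + 4·13 + 17)/6 = 78/6 = 13; σ²_C = ((17−9)/6)² = 1.778
te_D = (1 + 4·2 + 3)/6 = 12/6 = 2; σ²_D = ((3−1)/6)² = 0.111
te_E = (2 + 4·6 + 10)/6 = 36/6 = 6; σ²_E = ((10−2)/6)² = 1.778
te_F = (2 + 4·5 + 8)/6 = 30/6 = 5; σ²_F = ((8−2)/6)² = 1.000
te_G = (4 + 4·7 + 10)/6 = 42/6 = 7; σ²_G = ((10−4)/6)² = 1.000
te_H = (5 + 4·8 + 17)/6 = 54/6 = 9; σ²_H = ((17−5)/6)² = 4.000

Forward pass:
ES_A = 0; EF_A = 3
ES_B = 0; EF_B = 13
ES_C = 3; EF_C = 3+13 = 16
ES_D = max(EF_B=13, EF_C=16) = 16; EF_D = 16+2 = 18
ES_E = max(EF_A=3, EF_C=16) = 16; EF_E = 16+6 = 22
ES_F = 13; EF_F = 13+5 = 18
ES_G = 16; EF_G = 16+7 = 23
ES_H = max(EF_D=18, EF_E=22, EF_F=18, EF_G=23) = 23; EF_H = 23+9 = 32
Expected project duration μ = 32 days. Critical path: A → C → G → H.

Variance along critical path = 0.444 + 1.778 + 1.000 + 4.000 = 7.222; σ = 2.687 days.
D = μ + z·σ = 32 + 2.326·2.687 = 38.3 days

38.3 days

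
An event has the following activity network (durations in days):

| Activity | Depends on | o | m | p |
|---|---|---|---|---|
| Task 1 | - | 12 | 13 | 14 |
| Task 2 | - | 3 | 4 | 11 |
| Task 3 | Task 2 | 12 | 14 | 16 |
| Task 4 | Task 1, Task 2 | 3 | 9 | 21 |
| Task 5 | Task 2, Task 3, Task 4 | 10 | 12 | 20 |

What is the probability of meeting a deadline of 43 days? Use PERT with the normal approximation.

0.979

te_Task 1 = (12 + 4·13 + 14)/6 = 78/6 = 13; σ²_Task 1 = ((14−12)/6)² = 0.111
te_Task 2 = (3 + 4·4 + 11)/6 = 30/6 = 5; σ²_Task 2 = ((11−3)/6)² = 1.778
te_Task 3 = (12 + 4·14 + 16)/6 = 84/6 = 14; σ²_Task 3 = ((16−12)/6)² = 0.444
te_Task 4 = (3 + 4·9 + 21)/6 = 60/6 = 10; σ²_Task 4 = ((21−3)/6)² = 9.000
te_Task 5 = (10 + 4·12 + 20)/6 = 78/6 = 13; σ²_Task 5 = ((20−10)/6)² = 2.778

Forward pass:
ES_Task 1 = 0; EF_Task 1 = 13
ES_Task 2 = 0; EF_Task 2 = 5
ES_Task 3 = 5; EF_Task 3 = 5+14 = 19
ES_Task 4 = max(EF_Task 1=13, EF_Task 2=5) = 13; EF_Task 4 = 13+10 = 23
ES_Task 5 = max(EF_Task 2=5, EF_Task 3=19, EF_Task 4=23) = 23; EF_Task 5 = 23+13 = 36
Expected project duration μ = 36 days. Critical path: Task 1 → Task 4 → Task 5.

Variance along critical path = 0.111 + 9.000 + 2.778 = 11.889; σ = √11.889 = 3.448 days.
Z = (43 − 36) / 3.448 = 2.030
P(T ≤ 43) = Φ(2.030) ≈ 0.979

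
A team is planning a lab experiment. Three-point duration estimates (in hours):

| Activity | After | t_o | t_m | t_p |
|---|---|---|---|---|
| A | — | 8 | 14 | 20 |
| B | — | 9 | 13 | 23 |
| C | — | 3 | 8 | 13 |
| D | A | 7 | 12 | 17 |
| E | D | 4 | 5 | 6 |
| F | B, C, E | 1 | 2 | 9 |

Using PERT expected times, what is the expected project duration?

34 hours

te_A = (8 + 4·14 + 20)/6 = 84/6 = 14
te_B = (9 + 4·13 + 23)/6 = 84/6 = 14
te_C = (3 + 4·8 + 13)/6 = 48/6 = 8
te_D = (7 + 4·12 + 17)/6 = 72/6 = 12
te_E = (4 + 4·5 + 6)/6 = 30/6 = 5
te_F = (1 + 4·2 + 9)/6 = 18/6 = 3

Forward pass:
ES_A = 0; EF_A = 14
ES_B = 0; EF_B = 14
ES_C = 0; EF_C = 8
ES_D = 14; EF_D = 14+12 = 26
ES_E = 26; EF_E = 26+5 = 31
ES_F = max(EF_B=14, EF_C=8, EF_E=31) = 31; EF_F = 31+3 = 34
Expected project duration μ = 34 hours. Critical path: A → D → E → F.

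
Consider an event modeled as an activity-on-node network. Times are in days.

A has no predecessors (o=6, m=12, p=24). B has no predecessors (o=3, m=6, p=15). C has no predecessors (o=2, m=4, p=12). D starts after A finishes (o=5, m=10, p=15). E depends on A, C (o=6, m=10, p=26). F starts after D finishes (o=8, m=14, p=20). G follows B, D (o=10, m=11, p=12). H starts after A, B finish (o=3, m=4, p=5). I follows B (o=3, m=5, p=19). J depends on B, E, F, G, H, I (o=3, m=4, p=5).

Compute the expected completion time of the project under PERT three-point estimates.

te_A = (6 + 4·12 + 24)/6 = 78/6 = 13
te_B = (3 + 4·6 + 15)/6 = 42/6 = 7
te_C = (2 + 4·4 + 12)/6 = 30/6 = 5
te_D = (5 + 4·10 + 15)/6 = 60/6 = 10
te_E = (6 + 4·10 + 26)/6 = 72/6 = 12
te_F = (8 + 4·14 + 20)/6 = 84/6 = 14
te_G = (10 + 4·11 + 12)/6 = 66/6 = 11
te_H = (3 + 4·4 + 5)/6 = 24/6 = 4
te_I = (3 + 4·5 + 19)/6 = 42/6 = 7
te_J = (3 + 4·4 + 5)/6 = 24/6 = 4

Forward pass:
ES_A = 0; EF_A = 13
ES_B = 0; EF_B = 7
ES_C = 0; EF_C = 5
ES_D = 13; EF_D = 13+10 = 23
ES_E = max(EF_A=13, EF_C=5) = 13; EF_E = 13+12 = 25
ES_F = 23; EF_F = 23+14 = 37
ES_G = max(EF_B=7, EF_D=23) = 23; EF_G = 23+11 = 34
ES_H = max(EF_A=13, EF_B=7) = 13; EF_H = 13+4 = 17
ES_I = 7; EF_I = 7+7 = 14
ES_J = max(EF_B=7, EF_E=25, EF_F=37, EF_G=34, EF_H=17, EF_I=14) = 37; EF_J = 37+4 = 41
Expected project duration μ = 41 days. Critical path: A → D → F → J.

41 days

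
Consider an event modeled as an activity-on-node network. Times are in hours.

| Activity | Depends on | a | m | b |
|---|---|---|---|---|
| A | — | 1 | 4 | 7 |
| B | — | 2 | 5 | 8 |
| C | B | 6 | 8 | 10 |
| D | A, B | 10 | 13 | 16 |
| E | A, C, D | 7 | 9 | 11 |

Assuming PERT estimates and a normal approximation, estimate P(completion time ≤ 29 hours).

te_A = (1 + 4·4 + 7)/6 = 24/6 = 4; σ²_A = ((7−1)/6)² = 1.000
te_B = (2 + 4·5 + 8)/6 = 30/6 = 5; σ²_B = ((8−2)/6)² = 1.000
te_C = (6 + 4·8 + 10)/6 = 48/6 = 8; σ²_C = ((10−6)/6)² = 0.444
te_D = (10 + 4·13 + 16)/6 = 78/6 = 13; σ²_D = ((16−10)/6)² = 1.000
te_E = (7 + 4·9 + 11)/6 = 54/6 = 9; σ²_E = ((11−7)/6)² = 0.444

Forward pass:
ES_A = 0; EF_A = 4
ES_B = 0; EF_B = 5
ES_C = 5; EF_C = 5+8 = 13
ES_D = max(EF_A=4, EF_B=5) = 5; EF_D = 5+13 = 18
ES_E = max(EF_A=4, EF_C=13, EF_D=18) = 18; EF_E = 18+9 = 27
Expected project duration μ = 27 hours. Critical path: B → D → E.

Variance along critical path = 1.000 + 1.000 + 0.444 = 2.444; σ = √2.444 = 1.563 hours.
Z = (29 − 27) / 1.563 = 1.279
P(T ≤ 29) = Φ(1.279) ≈ 0.900

0.900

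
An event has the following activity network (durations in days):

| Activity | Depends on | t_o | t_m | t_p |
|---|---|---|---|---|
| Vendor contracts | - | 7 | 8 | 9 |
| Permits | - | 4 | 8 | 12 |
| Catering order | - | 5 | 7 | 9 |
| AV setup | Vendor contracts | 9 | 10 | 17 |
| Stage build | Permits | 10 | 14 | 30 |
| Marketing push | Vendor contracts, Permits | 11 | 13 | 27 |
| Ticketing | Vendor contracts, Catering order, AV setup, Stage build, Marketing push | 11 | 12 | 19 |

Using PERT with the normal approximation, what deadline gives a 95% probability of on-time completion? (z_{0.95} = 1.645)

43.3 days

te_Vendor contracts = (7 + 4·8 + 9)/6 = 48/6 = 8; σ²_Vendor contracts = ((9−7)/6)² = 0.111
te_Permits = (4 + 4·8 + 12)/6 = 48/6 = 8; σ²_Permits = ((12−4)/6)² = 1.778
te_Catering order = (5 + 4·7 + 9)/6 = 42/6 = 7; σ²_Catering order = ((9−5)/6)² = 0.444
te_AV setup = (9 + 4·10 + 17)/6 = 66/6 = 11; σ²_AV setup = ((17−9)/6)² = 1.778
te_Stage build = (10 + 4·14 + 30)/6 = 96/6 = 16; σ²_Stage build = ((30−10)/6)² = 11.111
te_Marketing push = (11 + 4·13 + 27)/6 = 90/6 = 15; σ²_Marketing push = ((27−11)/6)² = 7.111
te_Ticketing = (11 + 4·12 + 19)/6 = 78/6 = 13; σ²_Ticketing = ((19−11)/6)² = 1.778

Forward pass:
ES_Vendor contracts = 0; EF_Vendor contracts = 8
ES_Permits = 0; EF_Permits = 8
ES_Catering order = 0; EF_Catering order = 7
ES_AV setup = 8; EF_AV setup = 8+11 = 19
ES_Stage build = 8; EF_Stage build = 8+16 = 24
ES_Marketing push = max(EF_Vendor contracts=8, EF_Permits=8) = 8; EF_Marketing push = 8+15 = 23
ES_Ticketing = max(EF_Vendor contracts=8, EF_Catering order=7, EF_AV setup=19, EF_Stage build=24, EF_Marketing push=23) = 24; EF_Ticketing = 24+13 = 37
Expected project duration μ = 37 days. Critical path: Permits → Stage build → Ticketing.

Variance along critical path = 1.778 + 11.111 + 1.778 = 14.667; σ = 3.830 days.
D = μ + z·σ = 37 + 1.645·3.830 = 43.3 days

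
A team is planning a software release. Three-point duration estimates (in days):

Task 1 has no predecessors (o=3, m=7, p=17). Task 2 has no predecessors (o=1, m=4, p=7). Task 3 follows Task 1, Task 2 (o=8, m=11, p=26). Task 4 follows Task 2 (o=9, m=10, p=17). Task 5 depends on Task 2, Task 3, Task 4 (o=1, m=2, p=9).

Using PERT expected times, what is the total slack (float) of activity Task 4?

te_Task 1 = (3 + 4·7 + 17)/6 = 48/6 = 8
te_Task 2 = (1 + 4·4 + 7)/6 = 24/6 = 4
te_Task 3 = (8 + 4·11 + 26)/6 = 78/6 = 13
te_Task 4 = (9 + 4·10 + 17)/6 = 66/6 = 11
te_Task 5 = (1 + 4·2 + 9)/6 = 18/6 = 3

Forward pass:
ES_Task 1 = 0; EF_Task 1 = 8
ES_Task 2 = 0; EF_Task 2 = 4
ES_Task 3 = max(EF_Task 1=8, EF_Task 2=4) = 8; EF_Task 3 = 8+13 = 21
ES_Task 4 = 4; EF_Task 4 = 4+11 = 15
ES_Task 5 = max(EF_Task 2=4, EF_Task 3=21, EF_Task 4=15) = 21; EF_Task 5 = 21+3 = 24
Expected project duration μ = 24 days. Critical path: Task 1 → Task 3 → Task 5.

Backward pass:
LF_Task 5 = 24; LS_Task 5 = 24−3 = 21
LF_Task 4 = LS_Task 5 = 21; LS_Task 4 = 21−11 = 10
LF_Task 3 = LS_Task 5 = 21; LS_Task 3 = 21−13 = 8
LF_Task 2 = min(LS_Task 3=8, LS_Task 4=10, LS_Task 5=21) = 8; LS_Task 2 = 8−4 = 4
LF_Task 1 = LS_Task 3 = 8; LS_Task 1 = 8−8 = 0
Slack_Task 4 = LS_Task 4 − ES_Task 4 = 10 − 4 = 6

6 days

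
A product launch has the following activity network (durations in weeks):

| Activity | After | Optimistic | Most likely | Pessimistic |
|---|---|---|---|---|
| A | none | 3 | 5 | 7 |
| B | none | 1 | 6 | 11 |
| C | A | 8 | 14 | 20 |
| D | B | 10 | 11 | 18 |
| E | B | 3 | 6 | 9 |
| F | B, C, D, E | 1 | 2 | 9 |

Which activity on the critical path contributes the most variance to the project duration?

te_A = (3 + 4·5 + 7)/6 = 30/6 = 5; σ²_A = ((7−3)/6)² = 0.444
te_B = (1 + 4·6 + 11)/6 = 36/6 = 6; σ²_B = ((11−1)/6)² = 2.778
te_C = (8 + 4·14 + 20)/6 = 84/6 = 14; σ²_C = ((20−8)/6)² = 4.000
te_D = (10 + 4·11 + 18)/6 = 72/6 = 12; σ²_D = ((18−10)/6)² = 1.778
te_E = (3 + 4·6 + 9)/6 = 36/6 = 6; σ²_E = ((9−3)/6)² = 1.000
te_F = (1 + 4·2 + 9)/6 = 18/6 = 3; σ²_F = ((9−1)/6)² = 1.778

Forward pass:
ES_A = 0; EF_A = 5
ES_B = 0; EF_B = 6
ES_C = 5; EF_C = 5+14 = 19
ES_D = 6; EF_D = 6+12 = 18
ES_E = 6; EF_E = 6+6 = 12
ES_F = max(EF_B=6, EF_C=19, EF_D=18, EF_E=12) = 19; EF_F = 19+3 = 22
Expected project duration μ = 22 weeks. Critical path: A → C → F.

Variances on critical path: σ²_A=0.444, σ²_C=4.000, σ²_F=1.778.
Largest is σ²_C = 4.000.

C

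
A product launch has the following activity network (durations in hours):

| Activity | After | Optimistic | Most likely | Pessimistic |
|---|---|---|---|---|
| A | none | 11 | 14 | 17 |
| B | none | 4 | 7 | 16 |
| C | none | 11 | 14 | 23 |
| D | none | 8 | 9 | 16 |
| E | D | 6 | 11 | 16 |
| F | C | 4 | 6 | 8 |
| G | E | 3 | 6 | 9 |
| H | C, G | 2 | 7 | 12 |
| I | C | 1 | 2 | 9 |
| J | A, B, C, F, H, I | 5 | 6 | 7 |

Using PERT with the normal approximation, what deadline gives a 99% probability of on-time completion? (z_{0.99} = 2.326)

te_A = (11 + 4·14 + 17)/6 = 84/6 = 14; σ²_A = ((17−11)/6)² = 1.000
te_B = (4 + 4·7 + 16)/6 = 48/6 = 8; σ²_B = ((16−4)/6)² = 4.000
te_C = (11 + 4·14 + 23)/6 = 90/6 = 15; σ²_C = ((23−11)/6)² = 4.000
te_D = (8 + 4·9 + 16)/6 = 60/6 = 10; σ²_D = ((16−8)/6)² = 1.778
te_E = (6 + 4·11 + 16)/6 = 66/6 = 11; σ²_E = ((16−6)/6)² = 2.778
te_F = (4 + 4·6 + 8)/6 = 36/6 = 6; σ²_F = ((8−4)/6)² = 0.444
te_G = (3 + 4·6 + 9)/6 = 36/6 = 6; σ²_G = ((9−3)/6)² = 1.000
te_H = (2 + 4·7 + 12)/6 = 42/6 = 7; σ²_H = ((12−2)/6)² = 2.778
te_I = (1 + 4·2 + 9)/6 = 18/6 = 3; σ²_I = ((9−1)/6)² = 1.778
te_J = (5 + 4·6 + 7)/6 = 36/6 = 6; σ²_J = ((7−5)/6)² = 0.111

Forward pass:
ES_A = 0; EF_A = 14
ES_B = 0; EF_B = 8
ES_C = 0; EF_C = 15
ES_D = 0; EF_D = 10
ES_E = 10; EF_E = 10+11 = 21
ES_F = 15; EF_F = 15+6 = 21
ES_G = 21; EF_G = 21+6 = 27
ES_H = max(EF_C=15, EF_G=27) = 27; EF_H = 27+7 = 34
ES_I = 15; EF_I = 15+3 = 18
ES_J = max(EF_A=14, EF_B=8, EF_C=15, EF_F=21, EF_H=34, EF_I=18) = 34; EF_J = 34+6 = 40
Expected project duration μ = 40 hours. Critical path: D → E → G → H → J.

Variance along critical path = 1.778 + 2.778 + 1.000 + 2.778 + 0.111 = 8.444; σ = 2.906 hours.
D = μ + z·σ = 40 + 2.326·2.906 = 46.8 hours

46.8 hours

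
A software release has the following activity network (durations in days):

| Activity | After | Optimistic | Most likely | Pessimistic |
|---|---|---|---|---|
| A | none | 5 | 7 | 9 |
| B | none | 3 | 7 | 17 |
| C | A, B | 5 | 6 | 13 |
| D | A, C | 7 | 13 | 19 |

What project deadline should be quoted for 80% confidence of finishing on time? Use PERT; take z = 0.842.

30.8 days

te_A = (5 + 4·7 + 9)/6 = 42/6 = 7; σ²_A = ((9−5)/6)² = 0.444
te_B = (3 + 4·7 + 17)/6 = 48/6 = 8; σ²_B = ((17−3)/6)² = 5.444
te_C = (5 + 4·6 + 13)/6 = 42/6 = 7; σ²_C = ((13−5)/6)² = 1.778
te_D = (7 + 4·13 + 19)/6 = 78/6 = 13; σ²_D = ((19−7)/6)² = 4.000

Forward pass:
ES_A = 0; EF_A = 7
ES_B = 0; EF_B = 8
ES_C = max(EF_A=7, EF_B=8) = 8; EF_C = 8+7 = 15
ES_D = max(EF_A=7, EF_C=15) = 15; EF_D = 15+13 = 28
Expected project duration μ = 28 days. Critical path: B → C → D.

Variance along critical path = 5.444 + 1.778 + 4.000 = 11.222; σ = 3.350 days.
D = μ + z·σ = 28 + 0.842·3.350 = 30.8 days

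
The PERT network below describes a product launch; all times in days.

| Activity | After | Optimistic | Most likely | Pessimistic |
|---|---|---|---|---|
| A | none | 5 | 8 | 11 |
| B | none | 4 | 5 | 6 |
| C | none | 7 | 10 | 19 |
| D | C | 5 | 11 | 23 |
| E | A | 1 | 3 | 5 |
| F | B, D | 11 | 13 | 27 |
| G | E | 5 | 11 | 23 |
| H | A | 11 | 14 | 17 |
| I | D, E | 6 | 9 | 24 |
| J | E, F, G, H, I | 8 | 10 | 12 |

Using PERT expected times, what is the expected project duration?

48 days

te_A = (5 + 4·8 + 11)/6 = 48/6 = 8
te_B = (4 + 4·5 + 6)/6 = 30/6 = 5
te_C = (7 + 4·10 + 19)/6 = 66/6 = 11
te_D = (5 + 4·11 + 23)/6 = 72/6 = 12
te_E = (1 + 4·3 + 5)/6 = 18/6 = 3
te_F = (11 + 4·13 + 27)/6 = 90/6 = 15
te_G = (5 + 4·11 + 23)/6 = 72/6 = 12
te_H = (11 + 4·14 + 17)/6 = 84/6 = 14
te_I = (6 + 4·9 + 24)/6 = 66/6 = 11
te_J = (8 + 4·10 + 12)/6 = 60/6 = 10

Forward pass:
ES_A = 0; EF_A = 8
ES_B = 0; EF_B = 5
ES_C = 0; EF_C = 11
ES_D = 11; EF_D = 11+12 = 23
ES_E = 8; EF_E = 8+3 = 11
ES_F = max(EF_B=5, EF_D=23) = 23; EF_F = 23+15 = 38
ES_G = 11; EF_G = 11+12 = 23
ES_H = 8; EF_H = 8+14 = 22
ES_I = max(EF_D=23, EF_E=11) = 23; EF_I = 23+11 = 34
ES_J = max(EF_E=11, EF_F=38, EF_G=23, EF_H=22, EF_I=34) = 38; EF_J = 38+10 = 48
Expected project duration μ = 48 days. Critical path: C → D → F → J.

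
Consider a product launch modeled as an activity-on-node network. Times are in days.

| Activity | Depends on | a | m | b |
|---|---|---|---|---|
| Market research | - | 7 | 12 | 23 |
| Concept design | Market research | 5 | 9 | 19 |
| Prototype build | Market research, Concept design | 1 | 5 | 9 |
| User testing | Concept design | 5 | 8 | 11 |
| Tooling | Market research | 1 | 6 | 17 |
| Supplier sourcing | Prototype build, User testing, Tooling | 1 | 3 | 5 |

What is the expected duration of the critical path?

te_Market research = (7 + 4·12 + 23)/6 = 78/6 = 13
te_Concept design = (5 + 4·9 + 19)/6 = 60/6 = 10
te_Prototype build = (1 + 4·5 + 9)/6 = 30/6 = 5
te_User testing = (5 + 4·8 + 11)/6 = 48/6 = 8
te_Tooling = (1 + 4·6 + 17)/6 = 42/6 = 7
te_Supplier sourcing = (1 + 4·3 + 5)/6 = 18/6 = 3

Forward pass:
ES_Market research = 0; EF_Market research = 13
ES_Concept design = 13; EF_Concept design = 13+10 = 23
ES_Prototype build = max(EF_Market research=13, EF_Concept design=23) = 23; EF_Prototype build = 23+5 = 28
ES_User testing = 23; EF_User testing = 23+8 = 31
ES_Tooling = 13; EF_Tooling = 13+7 = 20
ES_Supplier sourcing = max(EF_Prototype build=28, EF_User testing=31, EF_Tooling=20) = 31; EF_Supplier sourcing = 31+3 = 34
Expected project duration μ = 34 days. Critical path: Market research → Concept design → User testing → Supplier sourcing.

34 days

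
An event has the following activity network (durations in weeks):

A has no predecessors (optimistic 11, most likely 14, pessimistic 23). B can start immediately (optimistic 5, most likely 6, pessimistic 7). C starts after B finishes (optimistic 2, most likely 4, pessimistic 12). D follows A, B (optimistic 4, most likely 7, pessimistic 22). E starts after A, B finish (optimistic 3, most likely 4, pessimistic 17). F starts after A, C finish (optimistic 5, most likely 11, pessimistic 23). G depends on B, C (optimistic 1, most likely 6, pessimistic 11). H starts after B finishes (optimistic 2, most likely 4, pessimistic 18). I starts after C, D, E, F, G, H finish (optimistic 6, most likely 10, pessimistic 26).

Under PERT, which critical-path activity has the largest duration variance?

te_A = (11 + 4·14 + 23)/6 = 90/6 = 15; σ²_A = ((23−11)/6)² = 4.000
te_B = (5 + 4·6 + 7)/6 = 36/6 = 6; σ²_B = ((7−5)/6)² = 0.111
te_C = (2 + 4·4 + 12)/6 = 30/6 = 5; σ²_C = ((12−2)/6)² = 2.778
te_D = (4 + 4·7 + 22)/6 = 54/6 = 9; σ²_D = ((22−4)/6)² = 9.000
te_E = (3 + 4·4 + 17)/6 = 36/6 = 6; σ²_E = ((17−3)/6)² = 5.444
te_F = (5 + 4·11 + 23)/6 = 72/6 = 12; σ²_F = ((23−5)/6)² = 9.000
te_G = (1 + 4·6 + 11)/6 = 36/6 = 6; σ²_G = ((11−1)/6)² = 2.778
te_H = (2 + 4·4 + 18)/6 = 36/6 = 6; σ²_H = ((18−2)/6)² = 7.111
te_I = (6 + 4·10 + 26)/6 = 72/6 = 12; σ²_I = ((26−6)/6)² = 11.111

Forward pass:
ES_A = 0; EF_A = 15
ES_B = 0; EF_B = 6
ES_C = 6; EF_C = 6+5 = 11
ES_D = max(EF_A=15, EF_B=6) = 15; EF_D = 15+9 = 24
ES_E = max(EF_A=15, EF_B=6) = 15; EF_E = 15+6 = 21
ES_F = max(EF_A=15, EF_C=11) = 15; EF_F = 15+12 = 27
ES_G = max(EF_B=6, EF_C=11) = 11; EF_G = 11+6 = 17
ES_H = 6; EF_H = 6+6 = 12
ES_I = max(EF_C=11, EF_D=24, EF_E=21, EF_F=27, EF_G=17, EF_H=12) = 27; EF_I = 27+12 = 39
Expected project duration μ = 39 weeks. Critical path: A → F → I.

Variances on critical path: σ²_A=4.000, σ²_F=9.000, σ²_I=11.111.
Largest is σ²_I = 11.111.

I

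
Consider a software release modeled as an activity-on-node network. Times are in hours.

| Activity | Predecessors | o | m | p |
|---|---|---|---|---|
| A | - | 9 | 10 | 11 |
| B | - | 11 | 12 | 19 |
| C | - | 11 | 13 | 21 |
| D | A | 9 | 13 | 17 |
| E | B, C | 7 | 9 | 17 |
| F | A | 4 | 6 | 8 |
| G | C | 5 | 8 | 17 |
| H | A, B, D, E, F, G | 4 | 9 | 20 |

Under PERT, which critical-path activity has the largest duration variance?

te_A = (9 + 4·10 + 11)/6 = 60/6 = 10; σ²_A = ((11−9)/6)² = 0.111
te_B = (11 + 4·12 + 19)/6 = 78/6 = 13; σ²_B = ((19−11)/6)² = 1.778
te_C = (11 + 4·13 + 21)/6 = 84/6 = 14; σ²_C = ((21−11)/6)² = 2.778
te_D = (9 + 4·13 + 17)/6 = 78/6 = 13; σ²_D = ((17−9)/6)² = 1.778
te_E = (7 + 4·9 + 17)/6 = 60/6 = 10; σ²_E = ((17−7)/6)² = 2.778
te_F = (4 + 4·6 + 8)/6 = 36/6 = 6; σ²_F = ((8−4)/6)² = 0.444
te_G = (5 + 4·8 + 17)/6 = 54/6 = 9; σ²_G = ((17−5)/6)² = 4.000
te_H = (4 + 4·9 + 20)/6 = 60/6 = 10; σ²_H = ((20−4)/6)² = 7.111

Forward pass:
ES_A = 0; EF_A = 10
ES_B = 0; EF_B = 13
ES_C = 0; EF_C = 14
ES_D = 10; EF_D = 10+13 = 23
ES_E = max(EF_B=13, EF_C=14) = 14; EF_E = 14+10 = 24
ES_F = 10; EF_F = 10+6 = 16
ES_G = 14; EF_G = 14+9 = 23
ES_H = max(EF_A=10, EF_B=13, EF_D=23, EF_E=24, EF_F=16, EF_G=23) = 24; EF_H = 24+10 = 34
Expected project duration μ = 34 hours. Critical path: C → E → H.

Variances on critical path: σ²_C=2.778, σ²_E=2.778, σ²_H=7.111.
Largest is σ²_H = 7.111.

H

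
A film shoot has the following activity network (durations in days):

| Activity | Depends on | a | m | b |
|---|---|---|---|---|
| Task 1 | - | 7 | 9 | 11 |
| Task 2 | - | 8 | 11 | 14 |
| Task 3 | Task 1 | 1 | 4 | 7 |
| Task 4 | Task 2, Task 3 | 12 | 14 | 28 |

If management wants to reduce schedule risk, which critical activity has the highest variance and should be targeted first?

te_Task 1 = (7 + 4·9 + 11)/6 = 54/6 = 9; σ²_Task 1 = ((11−7)/6)² = 0.444
te_Task 2 = (8 + 4·11 + 14)/6 = 66/6 = 11; σ²_Task 2 = ((14−8)/6)² = 1.000
te_Task 3 = (1 + 4·4 + 7)/6 = 24/6 = 4; σ²_Task 3 = ((7−1)/6)² = 1.000
te_Task 4 = (12 + 4·14 + 28)/6 = 96/6 = 16; σ²_Task 4 = ((28−12)/6)² = 7.111

Forward pass:
ES_Task 1 = 0; EF_Task 1 = 9
ES_Task 2 = 0; EF_Task 2 = 11
ES_Task 3 = 9; EF_Task 3 = 9+4 = 13
ES_Task 4 = max(EF_Task 2=11, EF_Task 3=13) = 13; EF_Task 4 = 13+16 = 29
Expected project duration μ = 29 days. Critical path: Task 1 → Task 3 → Task 4.

Variances on critical path: σ²_Task 1=0.444, σ²_Task 3=1.000, σ²_Task 4=7.111.
Largest is σ²_Task 4 = 7.111.

Task 4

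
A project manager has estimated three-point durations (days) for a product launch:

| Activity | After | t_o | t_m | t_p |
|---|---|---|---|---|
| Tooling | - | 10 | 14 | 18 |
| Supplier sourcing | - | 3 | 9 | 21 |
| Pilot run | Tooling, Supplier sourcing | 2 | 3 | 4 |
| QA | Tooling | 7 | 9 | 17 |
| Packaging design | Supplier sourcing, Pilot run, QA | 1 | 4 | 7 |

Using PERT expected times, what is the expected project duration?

28 days

te_Tooling = (10 + 4·14 + 18)/6 = 84/6 = 14
te_Supplier sourcing = (3 + 4·9 + 21)/6 = 60/6 = 10
te_Pilot run = (2 + 4·3 + 4)/6 = 18/6 = 3
te_QA = (7 + 4·9 + 17)/6 = 60/6 = 10
te_Packaging design = (1 + 4·4 + 7)/6 = 24/6 = 4

Forward pass:
ES_Tooling = 0; EF_Tooling = 14
ES_Supplier sourcing = 0; EF_Supplier sourcing = 10
ES_Pilot run = max(EF_Tooling=14, EF_Supplier sourcing=10) = 14; EF_Pilot run = 14+3 = 17
ES_QA = 14; EF_QA = 14+10 = 24
ES_Packaging design = max(EF_Supplier sourcing=10, EF_Pilot run=17, EF_QA=24) = 24; EF_Packaging design = 24+4 = 28
Expected project duration μ = 28 days. Critical path: Tooling → QA → Packaging design.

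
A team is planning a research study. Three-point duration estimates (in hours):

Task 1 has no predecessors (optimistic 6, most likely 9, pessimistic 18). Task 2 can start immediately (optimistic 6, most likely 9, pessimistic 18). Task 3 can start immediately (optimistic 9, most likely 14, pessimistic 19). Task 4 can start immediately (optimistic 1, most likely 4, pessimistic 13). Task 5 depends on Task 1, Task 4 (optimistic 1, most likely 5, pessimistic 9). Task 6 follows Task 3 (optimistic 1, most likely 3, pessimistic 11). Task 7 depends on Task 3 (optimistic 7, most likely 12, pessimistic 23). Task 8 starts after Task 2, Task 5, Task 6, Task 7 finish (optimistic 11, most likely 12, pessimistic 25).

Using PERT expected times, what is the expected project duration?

41 hours

te_Task 1 = (6 + 4·9 + 18)/6 = 60/6 = 10
te_Task 2 = (6 + 4·9 + 18)/6 = 60/6 = 10
te_Task 3 = (9 + 4·14 + 19)/6 = 84/6 = 14
te_Task 4 = (1 + 4·4 + 13)/6 = 30/6 = 5
te_Task 5 = (1 + 4·5 + 9)/6 = 30/6 = 5
te_Task 6 = (1 + 4·3 + 11)/6 = 24/6 = 4
te_Task 7 = (7 + 4·12 + 23)/6 = 78/6 = 13
te_Task 8 = (11 + 4·12 + 25)/6 = 84/6 = 14

Forward pass:
ES_Task 1 = 0; EF_Task 1 = 10
ES_Task 2 = 0; EF_Task 2 = 10
ES_Task 3 = 0; EF_Task 3 = 14
ES_Task 4 = 0; EF_Task 4 = 5
ES_Task 5 = max(EF_Task 1=10, EF_Task 4=5) = 10; EF_Task 5 = 10+5 = 15
ES_Task 6 = 14; EF_Task 6 = 14+4 = 18
ES_Task 7 = 14; EF_Task 7 = 14+13 = 27
ES_Task 8 = max(EF_Task 2=10, EF_Task 5=15, EF_Task 6=18, EF_Task 7=27) = 27; EF_Task 8 = 27+14 = 41
Expected project duration μ = 41 hours. Critical path: Task 3 → Task 7 → Task 8.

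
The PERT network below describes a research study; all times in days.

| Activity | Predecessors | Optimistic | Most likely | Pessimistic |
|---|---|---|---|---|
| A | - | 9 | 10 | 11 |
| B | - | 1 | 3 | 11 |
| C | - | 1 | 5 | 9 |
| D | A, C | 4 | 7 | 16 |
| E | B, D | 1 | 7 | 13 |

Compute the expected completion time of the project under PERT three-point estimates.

25 days

te_A = (9 + 4·10 + 11)/6 = 60/6 = 10
te_B = (1 + 4·3 + 11)/6 = 24/6 = 4
te_C = (1 + 4·5 + 9)/6 = 30/6 = 5
te_D = (4 + 4·7 + 16)/6 = 48/6 = 8
te_E = (1 + 4·7 + 13)/6 = 42/6 = 7

Forward pass:
ES_A = 0; EF_A = 10
ES_B = 0; EF_B = 4
ES_C = 0; EF_C = 5
ES_D = max(EF_A=10, EF_C=5) = 10; EF_D = 10+8 = 18
ES_E = max(EF_B=4, EF_D=18) = 18; EF_E = 18+7 = 25
Expected project duration μ = 25 days. Critical path: A → D → E.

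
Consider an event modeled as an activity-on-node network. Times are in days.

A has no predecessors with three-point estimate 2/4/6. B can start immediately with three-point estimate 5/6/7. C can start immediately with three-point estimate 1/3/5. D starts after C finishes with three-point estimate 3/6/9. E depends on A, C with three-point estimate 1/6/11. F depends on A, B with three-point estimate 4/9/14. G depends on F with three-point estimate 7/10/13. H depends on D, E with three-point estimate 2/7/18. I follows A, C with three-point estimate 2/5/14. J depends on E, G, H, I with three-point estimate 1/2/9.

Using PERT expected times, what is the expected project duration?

te_A = (2 + 4·4 + 6)/6 = 24/6 = 4
te_B = (5 + 4·6 + 7)/6 = 36/6 = 6
te_C = (1 + 4·3 + 5)/6 = 18/6 = 3
te_D = (3 + 4·6 + 9)/6 = 36/6 = 6
te_E = (1 + 4·6 + 11)/6 = 36/6 = 6
te_F = (4 + 4·9 + 14)/6 = 54/6 = 9
te_G = (7 + 4·10 + 13)/6 = 60/6 = 10
te_H = (2 + 4·7 + 18)/6 = 48/6 = 8
te_I = (2 + 4·5 + 14)/6 = 36/6 = 6
te_J = (1 + 4·2 + 9)/6 = 18/6 = 3

Forward pass:
ES_A = 0; EF_A = 4
ES_B = 0; EF_B = 6
ES_C = 0; EF_C = 3
ES_D = 3; EF_D = 3+6 = 9
ES_E = max(EF_A=4, EF_C=3) = 4; EF_E = 4+6 = 10
ES_F = max(EF_A=4, EF_B=6) = 6; EF_F = 6+9 = 15
ES_G = 15; EF_G = 15+10 = 25
ES_H = max(EF_D=9, EF_E=10) = 10; EF_H = 10+8 = 18
ES_I = max(EF_A=4, EF_C=3) = 4; EF_I = 4+6 = 10
ES_J = max(EF_E=10, EF_G=25, EF_H=18, EF_I=10) = 25; EF_J = 25+3 = 28
Expected project duration μ = 28 days. Critical path: B → F → G → J.

28 days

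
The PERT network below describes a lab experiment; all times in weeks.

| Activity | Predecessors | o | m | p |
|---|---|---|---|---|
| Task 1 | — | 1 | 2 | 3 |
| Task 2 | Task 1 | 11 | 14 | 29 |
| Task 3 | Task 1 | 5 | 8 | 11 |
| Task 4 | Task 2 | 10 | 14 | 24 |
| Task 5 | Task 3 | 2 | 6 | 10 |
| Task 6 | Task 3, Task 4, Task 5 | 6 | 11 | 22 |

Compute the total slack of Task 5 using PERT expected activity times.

17 weeks

te_Task 1 = (1 + 4·2 + 3)/6 = 12/6 = 2
te_Task 2 = (11 + 4·14 + 29)/6 = 96/6 = 16
te_Task 3 = (5 + 4·8 + 11)/6 = 48/6 = 8
te_Task 4 = (10 + 4·14 + 24)/6 = 90/6 = 15
te_Task 5 = (2 + 4·6 + 10)/6 = 36/6 = 6
te_Task 6 = (6 + 4·11 + 22)/6 = 72/6 = 12

Forward pass:
ES_Task 1 = 0; EF_Task 1 = 2
ES_Task 2 = 2; EF_Task 2 = 2+16 = 18
ES_Task 3 = 2; EF_Task 3 = 2+8 = 10
ES_Task 4 = 18; EF_Task 4 = 18+15 = 33
ES_Task 5 = 10; EF_Task 5 = 10+6 = 16
ES_Task 6 = max(EF_Task 3=10, EF_Task 4=33, EF_Task 5=16) = 33; EF_Task 6 = 33+12 = 45
Expected project duration μ = 45 weeks. Critical path: Task 1 → Task 2 → Task 4 → Task 6.

Backward pass:
LF_Task 6 = 45; LS_Task 6 = 45−12 = 33
LF_Task 5 = LS_Task 6 = 33; LS_Task 5 = 33−6 = 27
LF_Task 4 = LS_Task 6 = 33; LS_Task 4 = 33−15 = 18
LF_Task 3 = min(LS_Task 5=27, LS_Task 6=33) = 27; LS_Task 3 = 27−8 = 19
LF_Task 2 = LS_Task 4 = 18; LS_Task 2 = 18−16 = 2
LF_Task 1 = min(LS_Task 2=2, LS_Task 3=19) = 2; LS_Task 1 = 2−2 = 0
Slack_Task 5 = LS_Task 5 − ES_Task 5 = 27 − 10 = 17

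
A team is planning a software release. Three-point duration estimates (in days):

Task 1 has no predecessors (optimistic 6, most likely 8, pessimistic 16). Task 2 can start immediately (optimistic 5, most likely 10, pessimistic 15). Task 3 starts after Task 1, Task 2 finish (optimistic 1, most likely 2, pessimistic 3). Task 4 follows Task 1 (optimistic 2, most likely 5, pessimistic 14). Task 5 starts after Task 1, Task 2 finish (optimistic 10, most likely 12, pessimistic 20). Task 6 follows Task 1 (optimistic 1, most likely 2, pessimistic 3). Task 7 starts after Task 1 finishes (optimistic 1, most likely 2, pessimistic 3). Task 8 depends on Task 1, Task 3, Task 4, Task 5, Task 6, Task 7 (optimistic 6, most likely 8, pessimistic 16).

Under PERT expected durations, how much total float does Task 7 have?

12 days

te_Task 1 = (6 + 4·8 + 16)/6 = 54/6 = 9
te_Task 2 = (5 + 4·10 + 15)/6 = 60/6 = 10
te_Task 3 = (1 + 4·2 + 3)/6 = 12/6 = 2
te_Task 4 = (2 + 4·5 + 14)/6 = 36/6 = 6
te_Task 5 = (10 + 4·12 + 20)/6 = 78/6 = 13
te_Task 6 = (1 + 4·2 + 3)/6 = 12/6 = 2
te_Task 7 = (1 + 4·2 + 3)/6 = 12/6 = 2
te_Task 8 = (6 + 4·8 + 16)/6 = 54/6 = 9

Forward pass:
ES_Task 1 = 0; EF_Task 1 = 9
ES_Task 2 = 0; EF_Task 2 = 10
ES_Task 3 = max(EF_Task 1=9, EF_Task 2=10) = 10; EF_Task 3 = 10+2 = 12
ES_Task 4 = 9; EF_Task 4 = 9+6 = 15
ES_Task 5 = max(EF_Task 1=9, EF_Task 2=10) = 10; EF_Task 5 = 10+13 = 23
ES_Task 6 = 9; EF_Task 6 = 9+2 = 11
ES_Task 7 = 9; EF_Task 7 = 9+2 = 11
ES_Task 8 = max(EF_Task 1=9, EF_Task 3=12, EF_Task 4=15, EF_Task 5=23, EF_Task 6=11, EF_Task 7=11) = 23; EF_Task 8 = 23+9 = 32
Expected project duration μ = 32 days. Critical path: Task 2 → Task 5 → Task 8.

Backward pass:
LF_Task 8 = 32; LS_Task 8 = 32−9 = 23
LF_Task 7 = LS_Task 8 = 23; LS_Task 7 = 23−2 = 21
LF_Task 6 = LS_Task 8 = 23; LS_Task 6 = 23−2 = 21
LF_Task 5 = LS_Task 8 = 23; LS_Task 5 = 23−13 = 10
LF_Task 4 = LS_Task 8 = 23; LS_Task 4 = 23−6 = 17
LF_Task 3 = LS_Task 8 = 23; LS_Task 3 = 23−2 = 21
LF_Task 2 = min(LS_Task 3=21, LS_Task 5=10) = 10; LS_Task 2 = 10−10 = 0
LF_Task 1 = min(LS_Task 3=21, LS_Task 4=17, LS_Task 5=10, LS_Task 6=21, LS_Task 7=21, LS_Task 8=23) = 10; LS_Task 1 = 10−9 = 1
Slack_Task 7 = LS_Task 7 − ES_Task 7 = 21 − 9 = 12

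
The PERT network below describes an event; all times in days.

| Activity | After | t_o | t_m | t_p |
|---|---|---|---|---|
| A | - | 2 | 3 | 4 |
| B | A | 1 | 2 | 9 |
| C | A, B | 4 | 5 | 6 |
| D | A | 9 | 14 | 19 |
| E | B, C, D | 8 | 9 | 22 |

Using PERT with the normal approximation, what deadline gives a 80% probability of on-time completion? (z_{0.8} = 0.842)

te_A = (2 + 4·3 + 4)/6 = 18/6 = 3; σ²_A = ((4−2)/6)² = 0.111
te_B = (1 + 4·2 + 9)/6 = 18/6 = 3; σ²_B = ((9−1)/6)² = 1.778
te_C = (4 + 4·5 + 6)/6 = 30/6 = 5; σ²_C = ((6−4)/6)² = 0.111
te_D = (9 + 4·14 + 19)/6 = 84/6 = 14; σ²_D = ((19−9)/6)² = 2.778
te_E = (8 + 4·9 + 22)/6 = 66/6 = 11; σ²_E = ((22−8)/6)² = 5.444

Forward pass:
ES_A = 0; EF_A = 3
ES_B = 3; EF_B = 3+3 = 6
ES_C = max(EF_A=3, EF_B=6) = 6; EF_C = 6+5 = 11
ES_D = 3; EF_D = 3+14 = 17
ES_E = max(EF_B=6, EF_C=11, EF_D=17) = 17; EF_E = 17+11 = 28
Expected project duration μ = 28 days. Critical path: A → D → E.

Variance along critical path = 0.111 + 2.778 + 5.444 = 8.333; σ = 2.887 days.
D = μ + z·σ = 28 + 0.842·2.887 = 30.4 days

30.4 days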